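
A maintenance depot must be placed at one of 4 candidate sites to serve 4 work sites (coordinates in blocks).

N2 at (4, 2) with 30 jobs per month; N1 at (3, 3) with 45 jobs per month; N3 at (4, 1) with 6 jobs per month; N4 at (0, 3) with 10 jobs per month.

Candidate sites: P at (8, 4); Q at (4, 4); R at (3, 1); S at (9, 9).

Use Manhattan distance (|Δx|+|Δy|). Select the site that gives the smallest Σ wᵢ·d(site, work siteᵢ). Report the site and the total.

Total weighted distance at each candidate:
  P (8, 4): total = 582
  Q (4, 4): total = 218
  R (3, 1): total = 206
  S (9, 9): total = 1128
Minimum is at R with total 206 blocks.

R, total 206 blocks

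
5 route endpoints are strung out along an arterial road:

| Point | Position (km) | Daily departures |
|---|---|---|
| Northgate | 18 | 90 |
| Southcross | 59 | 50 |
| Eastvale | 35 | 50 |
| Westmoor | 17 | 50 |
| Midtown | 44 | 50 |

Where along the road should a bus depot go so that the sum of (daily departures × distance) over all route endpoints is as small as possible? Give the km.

x = 35

For a sum of weighted absolute distances on a line, the optimum is the weighted median (not the mean). Total weight W = 290; half-weight = 145.
Sort by position and accumulate weight:
  km 17 (Westmoor, w=50) → cum 50
  km 18 (Northgate, w=90) → cum 140
  km 35 (Eastvale, w=50) → cum 190  ≥ 145 → median here
  km 44 (Midtown, w=50) → cum 240
  km 59 (Southcross, w=50) → cum 290
Optimal location: km 35.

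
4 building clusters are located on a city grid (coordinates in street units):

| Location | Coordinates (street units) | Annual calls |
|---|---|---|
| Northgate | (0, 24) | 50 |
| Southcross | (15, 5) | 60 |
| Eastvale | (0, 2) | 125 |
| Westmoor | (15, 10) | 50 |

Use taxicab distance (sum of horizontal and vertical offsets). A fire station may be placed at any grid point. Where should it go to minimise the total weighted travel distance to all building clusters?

Manhattan distance separates: Σwᵢ(|x−xᵢ|+|y−yᵢ|) = Σwᵢ|x−xᵢ| + Σwᵢ|y−yᵢ|, so x and y are optimised independently as 1-D weighted medians.
Total weight W = 285; half = 142.5.
x-coordinate, sorted with cumulative weight:
  x=0 (Northgate, w=50) cum 50
  x=0 (Eastvale, w=125) cum 175  ← median
  x=15 (Southcross, w=60) cum 235
  x=15 (Westmoor, w=50) cum 285
⇒ x* = 0
y-coordinate, sorted with cumulative weight:
  y=2 (Eastvale, w=125) cum 125
  y=5 (Southcross, w=60) cum 185  ← median
  y=10 (Westmoor, w=50) cum 235
  y=24 (Northgate, w=50) cum 285
⇒ y* = 5

(0, 5)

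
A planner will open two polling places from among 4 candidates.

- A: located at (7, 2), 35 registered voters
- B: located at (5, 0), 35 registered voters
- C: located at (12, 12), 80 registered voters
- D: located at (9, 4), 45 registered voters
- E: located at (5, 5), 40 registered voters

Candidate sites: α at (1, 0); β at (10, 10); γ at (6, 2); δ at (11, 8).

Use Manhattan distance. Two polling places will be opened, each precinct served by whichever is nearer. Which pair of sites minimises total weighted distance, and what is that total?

{β, γ}, total 845

Evaluate every pair (each demand assigned to the nearer of the two):
  {β, γ}: total = 845
  {γ, δ}: total = 925
  {α, β}: total = 1415
  {α, δ}: total = 1450
  {β, δ}: total = 1790
  {α, γ}: total = 1805
Best pair: {β, γ} with total 845.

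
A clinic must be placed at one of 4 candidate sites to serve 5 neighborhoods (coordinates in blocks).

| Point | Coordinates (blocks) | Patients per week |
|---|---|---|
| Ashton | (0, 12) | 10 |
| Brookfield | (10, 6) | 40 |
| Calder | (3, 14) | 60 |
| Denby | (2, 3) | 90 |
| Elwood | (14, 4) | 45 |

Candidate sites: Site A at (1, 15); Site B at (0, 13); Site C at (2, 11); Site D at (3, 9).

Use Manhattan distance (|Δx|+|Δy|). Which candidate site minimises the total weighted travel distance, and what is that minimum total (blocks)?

Total weighted distance at each candidate:
  Site A (1, 15): total = 3190
  Site B (0, 13): total = 3045
  Site C (2, 11): total = 2365
  Site D (3, 9): total = 2110
Minimum is at Site D with total 2110 blocks.

Site D, total 2110 blocks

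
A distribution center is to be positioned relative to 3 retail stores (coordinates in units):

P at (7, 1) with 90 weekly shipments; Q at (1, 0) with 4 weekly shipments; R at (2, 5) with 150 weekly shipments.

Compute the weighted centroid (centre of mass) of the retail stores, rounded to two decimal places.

The minimiser of Σwᵢ‖p−pᵢ‖² is the weighted centroid p* = (Σwᵢpᵢ)/(Σwᵢ).
Σwᵢ = 244.
Σwᵢxᵢ = 90·7 + 4·1 + 150·2 = 934.
Σwᵢyᵢ = 90·1 + 4·0 + 150·5 = 840.
x* = 934/244 = 3.83, y* = 840/244 = 3.44.

(3.83, 3.44)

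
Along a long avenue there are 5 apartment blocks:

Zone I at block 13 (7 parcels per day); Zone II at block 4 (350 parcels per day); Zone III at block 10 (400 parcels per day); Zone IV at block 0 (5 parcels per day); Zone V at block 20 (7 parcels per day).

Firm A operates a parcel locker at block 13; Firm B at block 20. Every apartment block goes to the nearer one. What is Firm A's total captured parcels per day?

The indifferent point is the midpoint (13+20)/2 = 16.5; apartment blocks left of it (closer to Firm A at 13) go to Firm A, those right go to Firm B.
  Zone IV at 0 (w=5) → Firm A
  Zone II at 4 (w=350) → Firm A
  Zone III at 10 (w=400) → Firm A
  Zone I at 13 (w=7) → Firm A
  Zone V at 20 (w=7) → Firm B
Firm A captures 762; Firm B captures 7.

762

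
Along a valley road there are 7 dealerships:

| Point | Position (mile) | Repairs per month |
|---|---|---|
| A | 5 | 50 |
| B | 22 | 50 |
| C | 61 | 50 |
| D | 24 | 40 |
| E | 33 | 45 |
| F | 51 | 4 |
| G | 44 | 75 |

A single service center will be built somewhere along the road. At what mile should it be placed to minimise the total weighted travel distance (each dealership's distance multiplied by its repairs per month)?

x = 33

For a sum of weighted absolute distances on a line, the optimum is the weighted median (not the mean). Total weight W = 314; half-weight = 157.
Sort by position and accumulate weight:
  mile 5 (A, w=50) → cum 50
  mile 22 (B, w=50) → cum 100
  mile 24 (D, w=40) → cum 140
  mile 33 (E, w=45) → cum 185  ≥ 157 → median here
  mile 44 (G, w=75) → cum 260
  mile 51 (F, w=4) → cum 264
  mile 61 (C, w=50) → cum 314
Optimal location: mile 33.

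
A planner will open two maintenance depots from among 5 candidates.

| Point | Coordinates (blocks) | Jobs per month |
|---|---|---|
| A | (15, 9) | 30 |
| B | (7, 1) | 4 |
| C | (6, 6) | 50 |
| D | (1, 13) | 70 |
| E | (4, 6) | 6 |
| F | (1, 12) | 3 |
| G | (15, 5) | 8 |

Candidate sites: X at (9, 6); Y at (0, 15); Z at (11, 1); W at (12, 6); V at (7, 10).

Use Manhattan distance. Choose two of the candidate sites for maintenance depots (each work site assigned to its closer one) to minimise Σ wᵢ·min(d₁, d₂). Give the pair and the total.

{X, Y}, total 756

Evaluate every pair (each demand assigned to the nearer of the two):
  {X, Y}: total = 756
  {Y, W}: total = 822
  {Y, V}: total = 924
  {X, V}: total = 1188
  {W, V}: total = 1194
  {Y, Z}: total = 1234
  {Z, V}: total = 1296
  {X, W}: total = 1512
  {X, Z}: total = 1614
  {Z, W}: total = 1887
Best pair: {X, Y} with total 756.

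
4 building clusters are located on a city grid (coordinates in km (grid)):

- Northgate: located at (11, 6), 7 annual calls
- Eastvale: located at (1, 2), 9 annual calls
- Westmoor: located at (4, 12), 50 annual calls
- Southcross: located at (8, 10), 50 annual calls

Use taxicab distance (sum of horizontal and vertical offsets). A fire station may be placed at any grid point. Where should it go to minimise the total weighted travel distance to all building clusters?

Manhattan distance separates: Σwᵢ(|x−xᵢ|+|y−yᵢ|) = Σwᵢ|x−xᵢ| + Σwᵢ|y−yᵢ|, so x and y are optimised independently as 1-D weighted medians.
Total weight W = 116; half = 58.
x-coordinate, sorted with cumulative weight:
  x=1 (Eastvale, w=9) cum 9
  x=4 (Westmoor, w=50) cum 59  ← median
  x=8 (Southcross, w=50) cum 109
  x=11 (Northgate, w=7) cum 116
⇒ x* = 4
y-coordinate, sorted with cumulative weight:
  y=2 (Eastvale, w=9) cum 9
  y=6 (Northgate, w=7) cum 16
  y=10 (Southcross, w=50) cum 66  ← median
  y=12 (Westmoor, w=50) cum 116
⇒ y* = 10

(4, 10)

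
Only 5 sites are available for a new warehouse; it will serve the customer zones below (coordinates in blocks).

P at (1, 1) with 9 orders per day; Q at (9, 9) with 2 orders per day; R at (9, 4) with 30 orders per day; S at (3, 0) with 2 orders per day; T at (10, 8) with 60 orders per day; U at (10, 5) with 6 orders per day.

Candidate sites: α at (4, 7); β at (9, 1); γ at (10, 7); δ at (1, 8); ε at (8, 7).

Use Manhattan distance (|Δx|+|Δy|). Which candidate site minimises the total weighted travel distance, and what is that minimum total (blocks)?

Total weighted distance at each candidate:
  α (4, 7): total = 819
  β (9, 1): total = 702
  γ (10, 7): total = 361
  δ (1, 8): total = 1073
  ε (8, 7): total = 471
Minimum is at γ with total 361 blocks.

γ, total 361 blocks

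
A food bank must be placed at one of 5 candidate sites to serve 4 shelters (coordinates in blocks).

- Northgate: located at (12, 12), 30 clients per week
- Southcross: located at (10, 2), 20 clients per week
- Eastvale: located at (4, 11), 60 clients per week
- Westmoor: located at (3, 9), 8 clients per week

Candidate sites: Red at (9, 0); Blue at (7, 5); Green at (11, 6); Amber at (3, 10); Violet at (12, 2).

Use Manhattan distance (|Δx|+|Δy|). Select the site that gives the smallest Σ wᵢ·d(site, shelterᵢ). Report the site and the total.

Total weighted distance at each candidate:
  Red (9, 0): total = 1590
  Blue (7, 5): total = 1084
  Green (11, 6): total = 1118
  Amber (3, 10): total = 758
  Violet (12, 2): total = 1488
Minimum is at Amber with total 758 blocks.

Amber, total 758 blocks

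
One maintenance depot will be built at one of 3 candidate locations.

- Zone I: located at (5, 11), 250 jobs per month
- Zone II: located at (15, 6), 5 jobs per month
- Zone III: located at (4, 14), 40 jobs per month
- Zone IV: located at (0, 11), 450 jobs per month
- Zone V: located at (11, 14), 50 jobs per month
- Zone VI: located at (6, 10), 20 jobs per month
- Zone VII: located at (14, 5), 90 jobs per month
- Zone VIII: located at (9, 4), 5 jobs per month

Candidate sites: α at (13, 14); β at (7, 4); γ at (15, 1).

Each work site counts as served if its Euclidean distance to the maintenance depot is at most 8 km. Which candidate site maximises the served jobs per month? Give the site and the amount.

β, covering 365

Coverage radius r = 8 km; a point is covered iff (Δx)²+(Δy)² ≤ 8² = 64.
  α (13, 14): covers {Zone V} → 50
  β (7, 4): covers {Zone I, Zone VI, Zone VII, Zone VIII} → 365
  γ (15, 1): covers {Zone II, Zone VII, Zone VIII} → 100
Maximum coverage at β: 365 jobs per month.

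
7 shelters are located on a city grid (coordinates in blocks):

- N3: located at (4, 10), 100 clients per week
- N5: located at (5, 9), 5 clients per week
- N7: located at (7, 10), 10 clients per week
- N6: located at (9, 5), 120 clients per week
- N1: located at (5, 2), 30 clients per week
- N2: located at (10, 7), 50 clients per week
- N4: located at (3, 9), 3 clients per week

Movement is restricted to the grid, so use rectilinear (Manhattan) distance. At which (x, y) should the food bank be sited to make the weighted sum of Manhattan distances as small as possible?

(9, 7)

Manhattan distance separates: Σwᵢ(|x−xᵢ|+|y−yᵢ|) = Σwᵢ|x−xᵢ| + Σwᵢ|y−yᵢ|, so x and y are optimised independently as 1-D weighted medians.
Total weight W = 318; half = 159.
x-coordinate, sorted with cumulative weight:
  x=3 (N4, w=3) cum 3
  x=4 (N3, w=100) cum 103
  x=5 (N5, w=5) cum 108
  x=5 (N1, w=30) cum 138
  x=7 (N7, w=10) cum 148
  x=9 (N6, w=120) cum 268  ← median
  x=10 (N2, w=50) cum 318
⇒ x* = 9
y-coordinate, sorted with cumulative weight:
  y=2 (N1, w=30) cum 30
  y=5 (N6, w=120) cum 150
  y=7 (N2, w=50) cum 200  ← median
  y=9 (N5, w=5) cum 205
  y=9 (N4, w=3) cum 208
  y=10 (N3, w=100) cum 308
  y=10 (N7, w=10) cum 318
⇒ y* = 7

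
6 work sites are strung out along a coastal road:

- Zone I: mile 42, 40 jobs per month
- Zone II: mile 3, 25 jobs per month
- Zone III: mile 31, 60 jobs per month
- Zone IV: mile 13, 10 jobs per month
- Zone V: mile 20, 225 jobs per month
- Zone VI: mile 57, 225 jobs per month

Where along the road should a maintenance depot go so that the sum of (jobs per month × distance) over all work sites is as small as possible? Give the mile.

x = 31

For a sum of weighted absolute distances on a line, the optimum is the weighted median (not the mean). Total weight W = 585; half-weight = 292.5.
Sort by position and accumulate weight:
  mile 3 (Zone II, w=25) → cum 25
  mile 13 (Zone IV, w=10) → cum 35
  mile 20 (Zone V, w=225) → cum 260
  mile 31 (Zone III, w=60) → cum 320  ≥ 292.5 → median here
  mile 42 (Zone I, w=40) → cum 360
  mile 57 (Zone VI, w=225) → cum 585
Optimal location: mile 31.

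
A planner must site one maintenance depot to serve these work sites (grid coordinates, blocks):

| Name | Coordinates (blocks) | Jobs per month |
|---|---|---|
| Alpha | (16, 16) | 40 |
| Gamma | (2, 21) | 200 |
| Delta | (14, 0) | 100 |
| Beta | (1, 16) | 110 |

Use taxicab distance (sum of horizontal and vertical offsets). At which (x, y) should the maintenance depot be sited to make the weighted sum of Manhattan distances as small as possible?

(2, 16)

Manhattan distance separates: Σwᵢ(|x−xᵢ|+|y−yᵢ|) = Σwᵢ|x−xᵢ| + Σwᵢ|y−yᵢ|, so x and y are optimised independently as 1-D weighted medians.
Total weight W = 450; half = 225.
x-coordinate, sorted with cumulative weight:
  x=1 (Beta, w=110) cum 110
  x=2 (Gamma, w=200) cum 310  ← median
  x=14 (Delta, w=100) cum 410
  x=16 (Alpha, w=40) cum 450
⇒ x* = 2
y-coordinate, sorted with cumulative weight:
  y=0 (Delta, w=100) cum 100
  y=16 (Alpha, w=40) cum 140
  y=16 (Beta, w=110) cum 250  ← median
  y=21 (Gamma, w=200) cum 450
⇒ y* = 16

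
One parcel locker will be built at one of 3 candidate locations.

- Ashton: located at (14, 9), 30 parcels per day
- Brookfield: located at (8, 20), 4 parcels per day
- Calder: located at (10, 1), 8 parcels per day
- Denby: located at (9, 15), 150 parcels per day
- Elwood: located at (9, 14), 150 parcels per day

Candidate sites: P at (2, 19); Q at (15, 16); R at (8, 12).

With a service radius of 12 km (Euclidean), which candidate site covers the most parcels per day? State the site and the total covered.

Coverage radius r = 12 km; a point is covered iff (Δx)²+(Δy)² ≤ 12² = 144.
  P (2, 19): covers {Brookfield, Denby, Elwood} → 304
  Q (15, 16): covers {Ashton, Brookfield, Denby, Elwood} → 334
  R (8, 12): covers {Ashton, Brookfield, Calder, Denby, Elwood} → 342
Maximum coverage at R: 342 parcels per day.

R, covering 342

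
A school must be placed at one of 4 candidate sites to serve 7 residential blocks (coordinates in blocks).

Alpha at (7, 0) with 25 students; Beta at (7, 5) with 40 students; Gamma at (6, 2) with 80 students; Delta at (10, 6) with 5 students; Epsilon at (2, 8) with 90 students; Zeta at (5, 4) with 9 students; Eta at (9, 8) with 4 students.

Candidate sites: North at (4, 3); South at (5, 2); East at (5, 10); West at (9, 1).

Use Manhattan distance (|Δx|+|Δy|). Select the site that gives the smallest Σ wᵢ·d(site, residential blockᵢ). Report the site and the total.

South, total 1293 blocks

Total weighted distance at each candidate:
  North (4, 3): total = 1323
  South (5, 2): total = 1293
  East (5, 10): total = 1873
  West (9, 1): total = 2016
Minimum is at South with total 1293 blocks.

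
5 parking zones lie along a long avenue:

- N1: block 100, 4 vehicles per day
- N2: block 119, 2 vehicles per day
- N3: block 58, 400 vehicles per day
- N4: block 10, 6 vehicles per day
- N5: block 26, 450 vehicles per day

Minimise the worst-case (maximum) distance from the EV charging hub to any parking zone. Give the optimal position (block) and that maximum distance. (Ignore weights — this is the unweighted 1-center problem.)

location 64.5, max distance 54.5

The 1-center on a line is the midpoint of the two extreme points: leftmost at 10, rightmost at 119.
Optimal location = (10 + 119)/2 = 64.5; maximum distance = (119 − 10)/2 = 54.5.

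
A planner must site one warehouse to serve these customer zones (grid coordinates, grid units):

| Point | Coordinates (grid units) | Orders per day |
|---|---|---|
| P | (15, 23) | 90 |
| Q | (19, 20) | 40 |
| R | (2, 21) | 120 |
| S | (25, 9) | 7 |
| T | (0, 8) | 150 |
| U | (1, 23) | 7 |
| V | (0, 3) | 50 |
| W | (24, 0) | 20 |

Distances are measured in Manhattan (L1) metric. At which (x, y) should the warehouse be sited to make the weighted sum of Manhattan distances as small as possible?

(2, 20)

Manhattan distance separates: Σwᵢ(|x−xᵢ|+|y−yᵢ|) = Σwᵢ|x−xᵢ| + Σwᵢ|y−yᵢ|, so x and y are optimised independently as 1-D weighted medians.
Total weight W = 484; half = 242.
x-coordinate, sorted with cumulative weight:
  x=0 (T, w=150) cum 150
  x=0 (V, w=50) cum 200
  x=1 (U, w=7) cum 207
  x=2 (R, w=120) cum 327  ← median
  x=15 (P, w=90) cum 417
  x=19 (Q, w=40) cum 457
  x=24 (W, w=20) cum 477
  x=25 (S, w=7) cum 484
⇒ x* = 2
y-coordinate, sorted with cumulative weight:
  y=0 (W, w=20) cum 20
  y=3 (V, w=50) cum 70
  y=8 (T, w=150) cum 220
  y=9 (S, w=7) cum 227
  y=20 (Q, w=40) cum 267  ← median
  y=21 (R, w=120) cum 387
  y=23 (P, w=90) cum 477
  y=23 (U, w=7) cum 484
⇒ y* = 20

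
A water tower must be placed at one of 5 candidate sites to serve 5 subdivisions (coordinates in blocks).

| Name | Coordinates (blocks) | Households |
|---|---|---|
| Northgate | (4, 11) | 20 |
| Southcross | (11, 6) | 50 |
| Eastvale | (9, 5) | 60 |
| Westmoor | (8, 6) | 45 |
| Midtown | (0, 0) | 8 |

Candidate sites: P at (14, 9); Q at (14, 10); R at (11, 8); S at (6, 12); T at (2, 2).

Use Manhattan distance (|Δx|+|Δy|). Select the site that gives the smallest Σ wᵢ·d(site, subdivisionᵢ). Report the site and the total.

Total weighted distance at each candidate:
  P (14, 9): total = 1669
  Q (14, 10): total = 1812
  R (11, 8): total = 977
  S (6, 12): total = 1714
  T (2, 2): total = 1952
Minimum is at R with total 977 blocks.

R, total 977 blocks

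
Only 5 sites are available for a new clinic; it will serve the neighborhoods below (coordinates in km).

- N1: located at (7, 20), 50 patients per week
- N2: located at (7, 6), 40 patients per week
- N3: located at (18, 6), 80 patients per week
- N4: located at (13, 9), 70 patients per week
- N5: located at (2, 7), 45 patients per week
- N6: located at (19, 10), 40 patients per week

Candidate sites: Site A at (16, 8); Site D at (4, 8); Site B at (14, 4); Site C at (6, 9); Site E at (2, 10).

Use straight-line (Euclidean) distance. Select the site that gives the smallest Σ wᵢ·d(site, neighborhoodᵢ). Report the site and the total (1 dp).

Site A, total 2342.2 km

Total weighted distance at each candidate:
  Site A (16, 8): total = 2342.2
  Site D (4, 8): total = 3233.9
  Site B (14, 4): total = 2748.1
  Site C (6, 9): total = 2881.1
  Site E (2, 10): total = 3722.7
Minimum is at Site A with total 2342.2 km.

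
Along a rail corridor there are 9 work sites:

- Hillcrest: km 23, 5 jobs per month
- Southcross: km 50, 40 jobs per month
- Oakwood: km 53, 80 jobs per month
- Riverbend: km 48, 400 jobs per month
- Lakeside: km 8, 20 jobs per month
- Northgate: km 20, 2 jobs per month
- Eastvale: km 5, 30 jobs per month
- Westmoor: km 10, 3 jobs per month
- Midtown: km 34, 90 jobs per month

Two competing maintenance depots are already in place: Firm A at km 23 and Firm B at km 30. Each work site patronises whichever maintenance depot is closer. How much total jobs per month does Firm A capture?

60

The indifferent point is the midpoint (23+30)/2 = 26.5; work sites left of it (closer to Firm A at 23) go to Firm A, those right go to Firm B.
  Eastvale at 5 (w=30) → Firm A
  Lakeside at 8 (w=20) → Firm A
  Westmoor at 10 (w=3) → Firm A
  Northgate at 20 (w=2) → Firm A
  Hillcrest at 23 (w=5) → Firm A
  Midtown at 34 (w=90) → Firm B
  Riverbend at 48 (w=400) → Firm B
  Southcross at 50 (w=40) → Firm B
  Oakwood at 53 (w=80) → Firm B
Firm A captures 60; Firm B captures 610.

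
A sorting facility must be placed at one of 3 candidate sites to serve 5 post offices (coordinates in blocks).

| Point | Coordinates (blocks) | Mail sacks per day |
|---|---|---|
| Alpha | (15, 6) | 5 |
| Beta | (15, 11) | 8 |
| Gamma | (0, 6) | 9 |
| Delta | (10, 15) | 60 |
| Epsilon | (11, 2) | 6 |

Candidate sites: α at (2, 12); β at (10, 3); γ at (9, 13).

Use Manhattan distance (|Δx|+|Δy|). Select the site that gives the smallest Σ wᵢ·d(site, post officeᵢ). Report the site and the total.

Total weighted distance at each candidate:
  α (2, 12): total = 1053
  β (10, 3): total = 993
  γ (9, 13): total = 531
Minimum is at γ with total 531 blocks.

γ, total 531 blocks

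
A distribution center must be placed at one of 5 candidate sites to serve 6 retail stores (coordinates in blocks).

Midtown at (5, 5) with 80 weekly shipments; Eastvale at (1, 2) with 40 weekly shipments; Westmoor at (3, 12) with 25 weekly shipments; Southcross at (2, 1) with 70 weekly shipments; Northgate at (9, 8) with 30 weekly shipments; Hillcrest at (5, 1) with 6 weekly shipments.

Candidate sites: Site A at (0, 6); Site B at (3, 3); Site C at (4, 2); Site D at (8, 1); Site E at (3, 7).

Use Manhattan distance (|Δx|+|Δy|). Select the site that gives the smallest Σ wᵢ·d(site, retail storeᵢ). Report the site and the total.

Total weighted distance at each candidate:
  Site A (0, 6): total = 1785
  Site B (3, 3): total = 1229
  Site C (4, 2): total = 1267
  Site D (8, 1): total = 1958
  Site E (3, 7): total = 1473
Minimum is at Site B with total 1229 blocks.

Site B, total 1229 blocks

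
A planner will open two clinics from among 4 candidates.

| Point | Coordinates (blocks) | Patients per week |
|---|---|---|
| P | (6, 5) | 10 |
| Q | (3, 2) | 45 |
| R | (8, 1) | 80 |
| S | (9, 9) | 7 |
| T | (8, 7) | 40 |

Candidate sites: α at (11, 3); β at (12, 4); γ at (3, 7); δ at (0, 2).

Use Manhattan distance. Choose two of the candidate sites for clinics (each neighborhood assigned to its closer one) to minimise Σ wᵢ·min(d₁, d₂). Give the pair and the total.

Evaluate every pair (each demand assigned to the nearer of the two):
  {α, γ}: total = 931
  {α, δ}: total = 941
  {β, γ}: total = 1091
  {β, δ}: total = 1101
  {γ, δ}: total = 1161
  {α, β}: total = 1211
Best pair: {α, γ} with total 931.

{α, γ}, total 931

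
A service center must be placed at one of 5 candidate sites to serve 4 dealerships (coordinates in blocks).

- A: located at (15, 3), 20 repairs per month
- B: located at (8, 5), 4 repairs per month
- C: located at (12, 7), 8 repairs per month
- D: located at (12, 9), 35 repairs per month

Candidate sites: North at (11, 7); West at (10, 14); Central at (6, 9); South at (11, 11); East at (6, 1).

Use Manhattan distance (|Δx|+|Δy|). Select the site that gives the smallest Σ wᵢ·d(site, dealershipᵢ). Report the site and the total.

Total weighted distance at each candidate:
  North (11, 7): total = 293
  West (10, 14): total = 681
  Central (6, 9): total = 598
  South (11, 11): total = 421
  East (6, 1): total = 830
Minimum is at North with total 293 blocks.

North, total 293 blocks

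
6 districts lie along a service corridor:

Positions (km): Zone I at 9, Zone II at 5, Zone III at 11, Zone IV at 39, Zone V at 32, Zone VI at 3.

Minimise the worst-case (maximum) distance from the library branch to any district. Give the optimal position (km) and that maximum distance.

The 1-center on a line is the midpoint of the two extreme points: leftmost at 3, rightmost at 39.
Optimal location = (3 + 39)/2 = 21; maximum distance = (39 − 3)/2 = 18.

location 21, max distance 18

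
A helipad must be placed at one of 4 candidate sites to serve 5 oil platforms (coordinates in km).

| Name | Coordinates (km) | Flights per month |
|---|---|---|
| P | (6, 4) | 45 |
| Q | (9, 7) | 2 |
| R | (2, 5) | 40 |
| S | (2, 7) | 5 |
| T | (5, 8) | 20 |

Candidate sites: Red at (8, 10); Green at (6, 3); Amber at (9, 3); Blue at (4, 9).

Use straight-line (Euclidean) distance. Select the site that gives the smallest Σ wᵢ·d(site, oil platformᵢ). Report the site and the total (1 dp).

Green, total 364.2 km

Total weighted distance at each candidate:
  Red (8, 10): total = 709.0
  Green (6, 3): total = 364.2
  Amber (9, 3): total = 609.9
  Blue (4, 9): total = 474.4
Minimum is at Green with total 364.2 km.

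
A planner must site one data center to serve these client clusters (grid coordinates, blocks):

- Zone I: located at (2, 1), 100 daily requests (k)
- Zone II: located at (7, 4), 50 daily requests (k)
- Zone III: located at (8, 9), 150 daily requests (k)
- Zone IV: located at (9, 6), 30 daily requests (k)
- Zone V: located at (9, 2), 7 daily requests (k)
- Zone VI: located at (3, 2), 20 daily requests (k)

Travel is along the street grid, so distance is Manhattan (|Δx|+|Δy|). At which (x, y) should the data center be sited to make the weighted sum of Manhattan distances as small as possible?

Manhattan distance separates: Σwᵢ(|x−xᵢ|+|y−yᵢ|) = Σwᵢ|x−xᵢ| + Σwᵢ|y−yᵢ|, so x and y are optimised independently as 1-D weighted medians.
Total weight W = 357; half = 178.5.
x-coordinate, sorted with cumulative weight:
  x=2 (Zone I, w=100) cum 100
  x=3 (Zone VI, w=20) cum 120
  x=7 (Zone II, w=50) cum 170
  x=8 (Zone III, w=150) cum 320  ← median
  x=9 (Zone IV, w=30) cum 350
  x=9 (Zone V, w=7) cum 357
⇒ x* = 8
y-coordinate, sorted with cumulative weight:
  y=1 (Zone I, w=100) cum 100
  y=2 (Zone V, w=7) cum 107
  y=2 (Zone VI, w=20) cum 127
  y=4 (Zone II, w=50) cum 177
  y=6 (Zone IV, w=30) cum 207  ← median
  y=9 (Zone III, w=150) cum 357
⇒ y* = 6

(8, 6)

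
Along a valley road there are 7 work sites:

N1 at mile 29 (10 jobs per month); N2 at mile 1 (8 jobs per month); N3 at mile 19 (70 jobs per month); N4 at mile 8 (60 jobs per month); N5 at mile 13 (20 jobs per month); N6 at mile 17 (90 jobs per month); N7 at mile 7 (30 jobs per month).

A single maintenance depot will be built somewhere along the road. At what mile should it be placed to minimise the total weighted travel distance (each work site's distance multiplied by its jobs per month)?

For a sum of weighted absolute distances on a line, the optimum is the weighted median (not the mean). Total weight W = 288; half-weight = 144.
Sort by position and accumulate weight:
  mile 1 (N2, w=8) → cum 8
  mile 7 (N7, w=30) → cum 38
  mile 8 (N4, w=60) → cum 98
  mile 13 (N5, w=20) → cum 118
  mile 17 (N6, w=90) → cum 208  ≥ 144 → median here
  mile 19 (N3, w=70) → cum 278
  mile 29 (N1, w=10) → cum 288
Optimal location: mile 17.

x = 17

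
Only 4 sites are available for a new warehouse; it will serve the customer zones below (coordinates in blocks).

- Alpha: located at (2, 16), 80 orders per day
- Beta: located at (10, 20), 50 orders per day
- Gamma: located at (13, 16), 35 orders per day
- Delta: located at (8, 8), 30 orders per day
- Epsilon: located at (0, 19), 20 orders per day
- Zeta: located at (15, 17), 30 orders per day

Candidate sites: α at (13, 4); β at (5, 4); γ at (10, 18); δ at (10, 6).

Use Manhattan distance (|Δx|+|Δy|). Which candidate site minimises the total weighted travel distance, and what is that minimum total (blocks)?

γ, total 1835 blocks

Total weighted distance at each candidate:
  α (13, 4): total = 4490
  β (5, 4): total = 4250
  γ (10, 18): total = 1835
  δ (10, 6): total = 3655
Minimum is at γ with total 1835 blocks.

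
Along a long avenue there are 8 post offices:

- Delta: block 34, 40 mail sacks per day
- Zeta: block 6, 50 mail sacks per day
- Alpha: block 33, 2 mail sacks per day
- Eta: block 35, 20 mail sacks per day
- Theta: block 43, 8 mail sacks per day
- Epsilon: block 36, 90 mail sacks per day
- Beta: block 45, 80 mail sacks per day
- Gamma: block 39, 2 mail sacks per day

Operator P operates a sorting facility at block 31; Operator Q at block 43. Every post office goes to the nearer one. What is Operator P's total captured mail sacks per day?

The indifferent point is the midpoint (31+43)/2 = 37; post offices left of it (closer to Operator P at 31) go to Operator P, those right go to Operator Q.
  Zeta at 6 (w=50) → Operator P
  Alpha at 33 (w=2) → Operator P
  Delta at 34 (w=40) → Operator P
  Eta at 35 (w=20) → Operator P
  Epsilon at 36 (w=90) → Operator P
  Gamma at 39 (w=2) → Operator Q
  Theta at 43 (w=8) → Operator Q
  Beta at 45 (w=80) → Operator Q
Operator P captures 202; Operator Q captures 90.

202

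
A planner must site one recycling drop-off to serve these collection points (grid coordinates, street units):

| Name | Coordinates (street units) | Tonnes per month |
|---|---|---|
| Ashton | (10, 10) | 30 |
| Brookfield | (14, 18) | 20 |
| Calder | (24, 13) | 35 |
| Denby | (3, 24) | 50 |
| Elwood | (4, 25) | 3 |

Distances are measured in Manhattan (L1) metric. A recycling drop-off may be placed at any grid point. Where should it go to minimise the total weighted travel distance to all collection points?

(10, 18)

Manhattan distance separates: Σwᵢ(|x−xᵢ|+|y−yᵢ|) = Σwᵢ|x−xᵢ| + Σwᵢ|y−yᵢ|, so x and y are optimised independently as 1-D weighted medians.
Total weight W = 138; half = 69.
x-coordinate, sorted with cumulative weight:
  x=3 (Denby, w=50) cum 50
  x=4 (Elwood, w=3) cum 53
  x=10 (Ashton, w=30) cum 83  ← median
  x=14 (Brookfield, w=20) cum 103
  x=24 (Calder, w=35) cum 138
⇒ x* = 10
y-coordinate, sorted with cumulative weight:
  y=10 (Ashton, w=30) cum 30
  y=13 (Calder, w=35) cum 65
  y=18 (Brookfield, w=20) cum 85  ← median
  y=24 (Denby, w=50) cum 135
  y=25 (Elwood, w=3) cum 138
⇒ y* = 18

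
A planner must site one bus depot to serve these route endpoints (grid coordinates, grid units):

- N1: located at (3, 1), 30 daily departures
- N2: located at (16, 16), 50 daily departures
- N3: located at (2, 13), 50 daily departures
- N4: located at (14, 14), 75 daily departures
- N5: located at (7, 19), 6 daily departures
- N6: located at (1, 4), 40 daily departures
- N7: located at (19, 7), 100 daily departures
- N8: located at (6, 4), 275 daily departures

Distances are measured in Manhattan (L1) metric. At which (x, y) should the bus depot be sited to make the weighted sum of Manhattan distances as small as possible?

(6, 4)

Manhattan distance separates: Σwᵢ(|x−xᵢ|+|y−yᵢ|) = Σwᵢ|x−xᵢ| + Σwᵢ|y−yᵢ|, so x and y are optimised independently as 1-D weighted medians.
Total weight W = 626; half = 313.
x-coordinate, sorted with cumulative weight:
  x=1 (N6, w=40) cum 40
  x=2 (N3, w=50) cum 90
  x=3 (N1, w=30) cum 120
  x=6 (N8, w=275) cum 395  ← median
  x=7 (N5, w=6) cum 401
  x=14 (N4, w=75) cum 476
  x=16 (N2, w=50) cum 526
  x=19 (N7, w=100) cum 626
⇒ x* = 6
y-coordinate, sorted with cumulative weight:
  y=1 (N1, w=30) cum 30
  y=4 (N6, w=40) cum 70
  y=4 (N8, w=275) cum 345  ← median
  y=7 (N7, w=100) cum 445
  y=13 (N3, w=50) cum 495
  y=14 (N4, w=75) cum 570
  y=16 (N2, w=50) cum 620
  y=19 (N5, w=6) cum 626
⇒ y* = 4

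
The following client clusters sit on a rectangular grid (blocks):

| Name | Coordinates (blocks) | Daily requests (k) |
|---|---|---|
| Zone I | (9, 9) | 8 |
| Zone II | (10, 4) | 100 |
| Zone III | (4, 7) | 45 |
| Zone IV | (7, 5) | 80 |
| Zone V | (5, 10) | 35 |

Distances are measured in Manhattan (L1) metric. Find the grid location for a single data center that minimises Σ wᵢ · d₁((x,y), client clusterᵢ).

Manhattan distance separates: Σwᵢ(|x−xᵢ|+|y−yᵢ|) = Σwᵢ|x−xᵢ| + Σwᵢ|y−yᵢ|, so x and y are optimised independently as 1-D weighted medians.
Total weight W = 268; half = 134.
x-coordinate, sorted with cumulative weight:
  x=4 (Zone III, w=45) cum 45
  x=5 (Zone V, w=35) cum 80
  x=7 (Zone IV, w=80) cum 160  ← median
  x=9 (Zone I, w=8) cum 168
  x=10 (Zone II, w=100) cum 268
⇒ x* = 7
y-coordinate, sorted with cumulative weight:
  y=4 (Zone II, w=100) cum 100
  y=5 (Zone IV, w=80) cum 180  ← median
  y=7 (Zone III, w=45) cum 225
  y=9 (Zone I, w=8) cum 233
  y=10 (Zone V, w=35) cum 268
⇒ y* = 5

(7, 5)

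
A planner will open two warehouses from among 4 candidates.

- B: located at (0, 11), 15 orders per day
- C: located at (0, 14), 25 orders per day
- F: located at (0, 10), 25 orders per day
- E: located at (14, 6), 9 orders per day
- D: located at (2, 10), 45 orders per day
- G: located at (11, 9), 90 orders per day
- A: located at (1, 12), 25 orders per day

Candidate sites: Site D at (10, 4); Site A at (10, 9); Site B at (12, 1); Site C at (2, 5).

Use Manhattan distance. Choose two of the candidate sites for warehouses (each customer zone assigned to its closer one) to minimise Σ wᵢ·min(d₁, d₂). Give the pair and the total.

Evaluate every pair (each demand assigned to the nearer of the two):
  {Site A, Site C}: total = 1148
  {Site D, Site C}: total = 1589
  {Site D, Site A}: total = 1679
  {Site A, Site B}: total = 1688
  {Site B, Site C}: total = 1868
  {Site D, Site B}: total = 2804
Best pair: {Site A, Site C} with total 1148.

{Site A, Site C}, total 1148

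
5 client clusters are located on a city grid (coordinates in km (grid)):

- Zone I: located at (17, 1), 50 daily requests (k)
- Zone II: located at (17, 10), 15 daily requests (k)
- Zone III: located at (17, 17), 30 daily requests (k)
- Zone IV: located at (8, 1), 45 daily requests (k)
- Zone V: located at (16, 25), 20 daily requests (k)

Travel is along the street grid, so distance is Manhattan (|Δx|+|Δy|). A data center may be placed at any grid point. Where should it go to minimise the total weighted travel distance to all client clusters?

(17, 1)

Manhattan distance separates: Σwᵢ(|x−xᵢ|+|y−yᵢ|) = Σwᵢ|x−xᵢ| + Σwᵢ|y−yᵢ|, so x and y are optimised independently as 1-D weighted medians.
Total weight W = 160; half = 80.
x-coordinate, sorted with cumulative weight:
  x=8 (Zone IV, w=45) cum 45
  x=16 (Zone V, w=20) cum 65
  x=17 (Zone I, w=50) cum 115  ← median
  x=17 (Zone II, w=15) cum 130
  x=17 (Zone III, w=30) cum 160
⇒ x* = 17
y-coordinate, sorted with cumulative weight:
  y=1 (Zone I, w=50) cum 50
  y=1 (Zone IV, w=45) cum 95  ← median
  y=10 (Zone II, w=15) cum 110
  y=17 (Zone III, w=30) cum 140
  y=25 (Zone V, w=20) cum 160
⇒ y* = 1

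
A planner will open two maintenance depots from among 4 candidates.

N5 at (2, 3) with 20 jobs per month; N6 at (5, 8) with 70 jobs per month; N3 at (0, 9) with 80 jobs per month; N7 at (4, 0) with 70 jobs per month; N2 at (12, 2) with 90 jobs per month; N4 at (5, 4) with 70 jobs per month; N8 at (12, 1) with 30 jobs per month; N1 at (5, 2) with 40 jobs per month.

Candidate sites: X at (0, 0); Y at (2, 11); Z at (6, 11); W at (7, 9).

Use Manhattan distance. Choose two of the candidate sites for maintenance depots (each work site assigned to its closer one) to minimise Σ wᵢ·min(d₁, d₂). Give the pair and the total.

Evaluate every pair (each demand assigned to the nearer of the two):
  {X, W}: total = 3390
  {X, Y}: total = 3680
  {X, Z}: total = 3790
  {Y, W}: total = 3850
  {Z, W}: total = 4150
  {Y, Z}: total = 4460
Best pair: {X, W} with total 3390.

{X, W}, total 3390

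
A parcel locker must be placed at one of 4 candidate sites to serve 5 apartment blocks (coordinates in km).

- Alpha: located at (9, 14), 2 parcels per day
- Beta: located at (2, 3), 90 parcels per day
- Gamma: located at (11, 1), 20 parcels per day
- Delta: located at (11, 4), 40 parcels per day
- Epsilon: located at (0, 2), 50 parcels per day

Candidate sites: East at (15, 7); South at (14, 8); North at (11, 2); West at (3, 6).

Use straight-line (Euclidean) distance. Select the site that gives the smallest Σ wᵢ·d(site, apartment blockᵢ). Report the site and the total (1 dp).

West, total 1073.1 km

Total weighted distance at each candidate:
  East (15, 7): total = 2377.4
  South (14, 8): total = 2299.5
  North (11, 2): total = 1489.3
  West (3, 6): total = 1073.1
Minimum is at West with total 1073.1 km.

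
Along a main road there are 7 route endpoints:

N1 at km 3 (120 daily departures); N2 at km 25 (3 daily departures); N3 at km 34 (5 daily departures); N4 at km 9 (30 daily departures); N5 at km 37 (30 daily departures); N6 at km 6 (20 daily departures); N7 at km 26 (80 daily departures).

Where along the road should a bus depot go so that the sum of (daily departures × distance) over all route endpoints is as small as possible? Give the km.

For a sum of weighted absolute distances on a line, the optimum is the weighted median (not the mean). Total weight W = 288; half-weight = 144.
Sort by position and accumulate weight:
  km 3 (N1, w=120) → cum 120
  km 6 (N6, w=20) → cum 140
  km 9 (N4, w=30) → cum 170  ≥ 144 → median here
  km 25 (N2, w=3) → cum 173
  km 26 (N7, w=80) → cum 253
  km 34 (N3, w=5) → cum 258
  km 37 (N5, w=30) → cum 288
Optimal location: km 9.

x = 9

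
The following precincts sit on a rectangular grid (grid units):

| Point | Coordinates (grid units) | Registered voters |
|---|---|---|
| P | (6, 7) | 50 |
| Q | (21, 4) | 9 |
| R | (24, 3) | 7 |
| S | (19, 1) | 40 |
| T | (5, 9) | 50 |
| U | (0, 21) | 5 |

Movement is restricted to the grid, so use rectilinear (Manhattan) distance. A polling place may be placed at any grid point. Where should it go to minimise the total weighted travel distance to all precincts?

Manhattan distance separates: Σwᵢ(|x−xᵢ|+|y−yᵢ|) = Σwᵢ|x−xᵢ| + Σwᵢ|y−yᵢ|, so x and y are optimised independently as 1-D weighted medians.
Total weight W = 161; half = 80.5.
x-coordinate, sorted with cumulative weight:
  x=0 (U, w=5) cum 5
  x=5 (T, w=50) cum 55
  x=6 (P, w=50) cum 105  ← median
  x=19 (S, w=40) cum 145
  x=21 (Q, w=9) cum 154
  x=24 (R, w=7) cum 161
⇒ x* = 6
y-coordinate, sorted with cumulative weight:
  y=1 (S, w=40) cum 40
  y=3 (R, w=7) cum 47
  y=4 (Q, w=9) cum 56
  y=7 (P, w=50) cum 106  ← median
  y=9 (T, w=50) cum 156
  y=21 (U, w=5) cum 161
⇒ y* = 7

(6, 7)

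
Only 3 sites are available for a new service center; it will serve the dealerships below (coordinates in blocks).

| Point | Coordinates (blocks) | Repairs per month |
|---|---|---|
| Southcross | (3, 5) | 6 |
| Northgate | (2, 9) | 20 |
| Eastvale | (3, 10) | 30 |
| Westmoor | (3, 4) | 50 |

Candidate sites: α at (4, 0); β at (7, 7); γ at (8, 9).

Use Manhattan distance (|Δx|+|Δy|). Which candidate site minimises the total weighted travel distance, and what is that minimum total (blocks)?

β, total 736 blocks

Total weighted distance at each candidate:
  α (4, 0): total = 836
  β (7, 7): total = 736
  γ (8, 9): total = 854
Minimum is at β with total 736 blocks.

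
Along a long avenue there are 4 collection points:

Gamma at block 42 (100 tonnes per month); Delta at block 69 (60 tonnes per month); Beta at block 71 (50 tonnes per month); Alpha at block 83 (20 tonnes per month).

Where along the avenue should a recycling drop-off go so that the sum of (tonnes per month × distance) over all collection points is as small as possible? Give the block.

For a sum of weighted absolute distances on a line, the optimum is the weighted median (not the mean). Total weight W = 230; half-weight = 115.
Sort by position and accumulate weight:
  block 42 (Gamma, w=100) → cum 100
  block 69 (Delta, w=60) → cum 160  ≥ 115 → median here
  block 71 (Beta, w=50) → cum 210
  block 83 (Alpha, w=20) → cum 230
Optimal location: block 69.

x = 69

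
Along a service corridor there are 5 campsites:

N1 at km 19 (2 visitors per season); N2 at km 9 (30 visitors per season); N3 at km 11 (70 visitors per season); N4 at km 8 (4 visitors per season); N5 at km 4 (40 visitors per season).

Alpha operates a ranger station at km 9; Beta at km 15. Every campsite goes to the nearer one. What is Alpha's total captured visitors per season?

144

The indifferent point is the midpoint (9+15)/2 = 12; campsites left of it (closer to Alpha at 9) go to Alpha, those right go to Beta.
  N5 at 4 (w=40) → Alpha
  N4 at 8 (w=4) → Alpha
  N2 at 9 (w=30) → Alpha
  N3 at 11 (w=70) → Alpha
  N1 at 19 (w=2) → Beta
Alpha captures 144; Beta captures 2.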